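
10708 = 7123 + 3585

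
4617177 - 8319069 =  - 3701892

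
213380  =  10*21338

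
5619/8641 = 5619/8641 = 0.65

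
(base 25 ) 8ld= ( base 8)12642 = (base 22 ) B9G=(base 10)5538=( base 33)52r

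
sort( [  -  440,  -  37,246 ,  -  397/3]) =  [-440, - 397/3, - 37,246]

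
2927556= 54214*54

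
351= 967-616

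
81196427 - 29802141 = 51394286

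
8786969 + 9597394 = 18384363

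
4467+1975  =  6442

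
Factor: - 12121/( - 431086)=23/818  =  2^ ( - 1)*23^1*409^( - 1)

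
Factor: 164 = 2^2 * 41^1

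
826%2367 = 826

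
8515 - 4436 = 4079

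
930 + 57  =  987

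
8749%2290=1879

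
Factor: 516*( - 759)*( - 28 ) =2^4*3^2*7^1*11^1*23^1*43^1=10966032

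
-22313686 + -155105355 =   -  177419041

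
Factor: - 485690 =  - 2^1*5^1*17^1*2857^1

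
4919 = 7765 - 2846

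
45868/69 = 664+52/69 = 664.75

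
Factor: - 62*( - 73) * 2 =9052=2^2*31^1*73^1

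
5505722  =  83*66334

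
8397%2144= 1965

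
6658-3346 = 3312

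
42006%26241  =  15765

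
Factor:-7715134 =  - 2^1*7^1*41^1*13441^1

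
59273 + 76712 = 135985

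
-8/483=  - 8/483=- 0.02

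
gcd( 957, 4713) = 3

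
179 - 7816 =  - 7637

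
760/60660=38/3033 = 0.01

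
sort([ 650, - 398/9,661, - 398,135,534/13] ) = [ - 398 , - 398/9,534/13, 135,650,661]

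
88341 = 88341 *1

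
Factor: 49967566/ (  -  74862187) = -2^1*11^1 * 41^( - 1)*71^( - 1 )*103^1*22051^1*25717^(  -  1 )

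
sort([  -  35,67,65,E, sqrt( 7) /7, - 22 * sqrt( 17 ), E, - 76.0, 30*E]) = [-22*sqrt( 17),-76.0,-35,sqrt(7)/7,  E,E,  65,67, 30*E]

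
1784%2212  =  1784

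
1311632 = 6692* 196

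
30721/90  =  30721/90 = 341.34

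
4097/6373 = 4097/6373 = 0.64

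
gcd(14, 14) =14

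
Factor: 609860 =2^2 * 5^1*30493^1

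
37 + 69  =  106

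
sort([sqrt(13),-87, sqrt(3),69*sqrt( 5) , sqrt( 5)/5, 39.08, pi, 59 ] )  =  [ - 87,sqrt(5 )/5,  sqrt( 3 ) , pi,sqrt(13),39.08,59, 69 * sqrt(5)]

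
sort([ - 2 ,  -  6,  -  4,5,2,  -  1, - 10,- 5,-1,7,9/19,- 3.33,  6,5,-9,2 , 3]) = [ - 10, - 9,  -  6,-5, - 4, - 3.33,-2, -1, - 1 , 9/19,2,2 , 3, 5,5,6, 7] 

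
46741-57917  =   - 11176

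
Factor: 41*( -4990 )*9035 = -1848470650 = - 2^1 * 5^2*13^1*41^1*139^1* 499^1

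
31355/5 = 6271= 6271.00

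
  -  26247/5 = - 5250+3/5=   - 5249.40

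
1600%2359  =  1600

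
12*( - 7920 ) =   -  95040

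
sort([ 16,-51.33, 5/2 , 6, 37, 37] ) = [ - 51.33, 5/2,6, 16, 37,37 ] 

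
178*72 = 12816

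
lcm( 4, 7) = 28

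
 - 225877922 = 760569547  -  986447469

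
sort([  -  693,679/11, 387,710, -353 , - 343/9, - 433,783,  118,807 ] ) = [  -  693,-433, - 353,-343/9, 679/11,118,387,710 , 783, 807 ]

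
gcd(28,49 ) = 7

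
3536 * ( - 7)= - 24752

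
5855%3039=2816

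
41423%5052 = 1007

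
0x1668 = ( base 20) E6G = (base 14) 213a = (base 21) D03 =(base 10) 5736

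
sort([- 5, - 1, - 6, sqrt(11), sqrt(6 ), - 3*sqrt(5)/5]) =[ - 6, - 5, - 3*sqrt( 5 )/5 , - 1,sqrt(6), sqrt(11 )] 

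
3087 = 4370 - 1283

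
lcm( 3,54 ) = 54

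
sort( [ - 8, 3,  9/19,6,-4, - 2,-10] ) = [ - 10, - 8 , - 4, - 2 , 9/19 , 3, 6 ] 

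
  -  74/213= -74/213 = -  0.35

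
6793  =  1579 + 5214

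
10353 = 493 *21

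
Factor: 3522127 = 7^1 * 31^1 * 16231^1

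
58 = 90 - 32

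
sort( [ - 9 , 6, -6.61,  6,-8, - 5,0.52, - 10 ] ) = [ - 10 , - 9 , - 8, - 6.61,-5,0.52, 6,6]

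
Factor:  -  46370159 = - 11^1*29^1 * 145361^1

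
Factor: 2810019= 3^1 * 936673^1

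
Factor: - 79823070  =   - 2^1*3^5*5^1 * 107^1*307^1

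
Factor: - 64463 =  - 7^1*9209^1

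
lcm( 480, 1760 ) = 5280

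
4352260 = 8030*542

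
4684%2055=574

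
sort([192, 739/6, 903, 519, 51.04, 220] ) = [51.04,739/6,192, 220, 519, 903 ] 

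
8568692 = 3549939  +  5018753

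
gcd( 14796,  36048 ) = 12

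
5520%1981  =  1558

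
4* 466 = 1864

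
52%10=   2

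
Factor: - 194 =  -2^1 *97^1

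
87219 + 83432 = 170651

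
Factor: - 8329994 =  - 2^1 *149^1 * 27953^1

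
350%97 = 59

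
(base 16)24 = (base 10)36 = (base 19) 1H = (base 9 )40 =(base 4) 210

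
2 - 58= - 56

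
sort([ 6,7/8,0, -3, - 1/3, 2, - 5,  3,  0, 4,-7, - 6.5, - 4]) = [ - 7, - 6.5, - 5,-4,-3 ,  -  1/3, 0,0,7/8,2,3, 4,6 ]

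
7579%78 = 13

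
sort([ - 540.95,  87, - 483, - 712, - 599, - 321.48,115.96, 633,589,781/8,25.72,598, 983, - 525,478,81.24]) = [ - 712 ,-599 , - 540.95, - 525, - 483, - 321.48,25.72,  81.24,87,781/8 , 115.96, 478,589,598 , 633,  983] 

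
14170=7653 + 6517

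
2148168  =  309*6952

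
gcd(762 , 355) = 1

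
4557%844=337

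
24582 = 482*51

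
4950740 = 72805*68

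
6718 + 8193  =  14911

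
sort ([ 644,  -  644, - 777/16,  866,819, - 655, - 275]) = [ - 655,- 644 ,-275, - 777/16,644,  819, 866] 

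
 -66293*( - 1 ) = 66293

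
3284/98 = 33+25/49 =33.51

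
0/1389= 0 = 0.00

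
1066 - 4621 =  - 3555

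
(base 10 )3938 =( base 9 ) 5355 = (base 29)4JN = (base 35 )37I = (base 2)111101100010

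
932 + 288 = 1220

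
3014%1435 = 144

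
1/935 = 1/935  =  0.00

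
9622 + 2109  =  11731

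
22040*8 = 176320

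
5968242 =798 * 7479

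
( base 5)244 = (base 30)2e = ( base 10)74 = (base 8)112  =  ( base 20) 3E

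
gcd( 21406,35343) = 77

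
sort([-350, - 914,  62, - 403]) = [ - 914,-403, - 350, 62 ] 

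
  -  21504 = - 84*256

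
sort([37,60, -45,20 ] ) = [ - 45 , 20,37 , 60 ] 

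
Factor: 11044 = 2^2*11^1 * 251^1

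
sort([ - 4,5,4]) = [ - 4,4, 5]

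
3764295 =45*83651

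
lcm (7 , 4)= 28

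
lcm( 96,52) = 1248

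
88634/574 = 154 + 17/41=154.41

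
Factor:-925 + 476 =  - 449 = - 449^1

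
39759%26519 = 13240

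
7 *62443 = 437101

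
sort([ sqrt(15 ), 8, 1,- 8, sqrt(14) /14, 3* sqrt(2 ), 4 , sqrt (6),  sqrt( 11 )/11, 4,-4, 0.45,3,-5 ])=[ - 8,-5, - 4, sqrt( 14)/14, sqrt(11)/11, 0.45, 1, sqrt(6 ),3, sqrt(15),4, 4,  3*sqrt(2 ), 8]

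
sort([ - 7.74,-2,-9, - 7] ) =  [-9,-7.74, - 7,  -  2] 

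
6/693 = 2/231   =  0.01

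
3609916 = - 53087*( - 68 ) 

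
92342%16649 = 9097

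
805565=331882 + 473683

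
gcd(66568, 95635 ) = 1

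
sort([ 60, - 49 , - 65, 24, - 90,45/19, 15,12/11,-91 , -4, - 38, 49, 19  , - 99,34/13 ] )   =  [ -99, - 91, - 90 , - 65, - 49, - 38, - 4,12/11,45/19,34/13, 15, 19, 24, 49,60]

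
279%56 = 55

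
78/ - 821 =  - 1  +  743/821= - 0.10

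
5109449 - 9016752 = -3907303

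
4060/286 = 14  +  28/143 =14.20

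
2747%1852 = 895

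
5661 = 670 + 4991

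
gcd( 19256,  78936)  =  8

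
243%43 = 28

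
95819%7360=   139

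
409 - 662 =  - 253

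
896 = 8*112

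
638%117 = 53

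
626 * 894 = 559644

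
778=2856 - 2078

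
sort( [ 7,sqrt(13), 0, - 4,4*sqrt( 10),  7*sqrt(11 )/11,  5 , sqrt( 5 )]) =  [ - 4,0,7*sqrt(11 ) /11, sqrt( 5 ),  sqrt( 13), 5,  7, 4*sqrt(10 )] 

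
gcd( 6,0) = 6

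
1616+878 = 2494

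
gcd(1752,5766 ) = 6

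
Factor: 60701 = 101^1 * 601^1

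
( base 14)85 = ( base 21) 5c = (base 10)117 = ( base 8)165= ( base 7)225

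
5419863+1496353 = 6916216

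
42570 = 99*430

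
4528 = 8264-3736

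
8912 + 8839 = 17751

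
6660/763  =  6660/763 = 8.73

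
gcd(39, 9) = 3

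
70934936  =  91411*776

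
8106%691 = 505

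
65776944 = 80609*816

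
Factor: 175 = 5^2*7^1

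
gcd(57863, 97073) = 1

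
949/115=8 + 29/115 = 8.25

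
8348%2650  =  398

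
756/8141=108/1163 =0.09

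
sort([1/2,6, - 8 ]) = [ - 8,1/2,6]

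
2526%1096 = 334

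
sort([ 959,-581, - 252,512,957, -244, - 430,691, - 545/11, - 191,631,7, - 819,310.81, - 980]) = [ -980, - 819, - 581, - 430, - 252, -244,-191, - 545/11, 7,310.81,512,631,691, 957,959]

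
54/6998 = 27/3499  =  0.01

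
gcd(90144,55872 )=288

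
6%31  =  6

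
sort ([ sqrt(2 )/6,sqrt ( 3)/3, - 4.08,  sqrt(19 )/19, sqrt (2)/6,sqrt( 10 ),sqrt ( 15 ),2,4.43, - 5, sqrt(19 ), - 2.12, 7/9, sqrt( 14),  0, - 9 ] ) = [ - 9, - 5, - 4.08,-2.12,0, sqrt ( 19) /19,sqrt ( 2 )/6, sqrt( 2 )/6,sqrt( 3)/3, 7/9,2 , sqrt( 10 ), sqrt(14 ),  sqrt(15 ),sqrt(19 ), 4.43]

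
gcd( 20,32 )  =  4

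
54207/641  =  54207/641 = 84.57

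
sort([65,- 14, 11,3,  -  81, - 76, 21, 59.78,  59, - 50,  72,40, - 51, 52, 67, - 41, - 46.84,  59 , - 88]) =[-88, - 81,- 76, - 51, - 50,- 46.84,  -  41, - 14,  3, 11,21,40, 52, 59, 59, 59.78, 65,67,72] 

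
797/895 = 797/895 = 0.89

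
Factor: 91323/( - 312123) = - 30441/104041 = - 3^1* 7^( - 1) * 73^1 * 89^( - 1 )*139^1 * 167^( - 1 )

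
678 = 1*678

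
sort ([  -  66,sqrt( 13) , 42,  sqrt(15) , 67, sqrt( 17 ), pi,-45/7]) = [-66, - 45/7,pi,  sqrt(13) , sqrt(15 )  ,  sqrt(17), 42, 67 ]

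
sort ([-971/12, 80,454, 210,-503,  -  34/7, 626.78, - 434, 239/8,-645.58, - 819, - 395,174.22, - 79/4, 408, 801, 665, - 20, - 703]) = [ - 819,-703, - 645.58, - 503,  -  434,-395, - 971/12,-20, - 79/4,-34/7, 239/8 , 80 , 174.22, 210, 408, 454,  626.78,665 , 801]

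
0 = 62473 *0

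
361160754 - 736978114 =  -375817360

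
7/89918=7/89918 = 0.00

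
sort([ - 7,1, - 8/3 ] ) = [ - 7,-8/3, 1 ]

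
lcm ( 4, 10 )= 20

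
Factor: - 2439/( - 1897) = 3^2 * 7^ ( - 1 )= 9/7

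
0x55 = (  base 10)85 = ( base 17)50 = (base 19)49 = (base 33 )2j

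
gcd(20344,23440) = 8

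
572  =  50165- 49593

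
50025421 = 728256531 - 678231110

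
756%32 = 20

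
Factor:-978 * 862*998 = - 2^3*3^1 *163^1*431^1*499^1 = - 841349928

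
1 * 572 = 572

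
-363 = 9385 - 9748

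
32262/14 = 2304 + 3/7=2304.43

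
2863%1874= 989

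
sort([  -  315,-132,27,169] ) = [ - 315,  -  132,27,  169] 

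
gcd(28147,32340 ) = 7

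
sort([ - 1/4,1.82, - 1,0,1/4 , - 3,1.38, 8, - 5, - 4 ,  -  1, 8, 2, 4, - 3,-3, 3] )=[ - 5, - 4, - 3,  -  3, - 3, - 1, - 1, - 1/4,  0,1/4, 1.38, 1.82, 2, 3, 4, 8,8 ]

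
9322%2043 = 1150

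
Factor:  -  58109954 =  - 2^1  *  7^1*47^2*1879^1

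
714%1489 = 714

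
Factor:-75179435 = - 5^1*137^1*109751^1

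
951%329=293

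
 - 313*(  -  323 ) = 101099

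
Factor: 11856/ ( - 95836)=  - 2^2*3^1*97^(-1 )= - 12/97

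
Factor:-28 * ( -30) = 2^3*3^1 * 5^1*7^1 = 840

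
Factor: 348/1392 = 2^( - 2 ) = 1/4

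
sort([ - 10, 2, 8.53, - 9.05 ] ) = [  -  10 , - 9.05,  2 , 8.53 ] 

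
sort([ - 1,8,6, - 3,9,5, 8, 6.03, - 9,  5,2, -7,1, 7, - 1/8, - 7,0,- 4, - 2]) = [ - 9, - 7, - 7, - 4,  -  3, - 2,  -  1, - 1/8  ,  0 , 1 , 2,5 , 5, 6,6.03,7 , 8,8, 9 ] 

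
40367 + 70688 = 111055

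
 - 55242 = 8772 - 64014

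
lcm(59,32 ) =1888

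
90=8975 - 8885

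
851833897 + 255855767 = 1107689664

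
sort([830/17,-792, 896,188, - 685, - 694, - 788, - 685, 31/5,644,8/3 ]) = [ - 792,  -  788, - 694,-685, - 685,8/3, 31/5, 830/17, 188,644, 896 ] 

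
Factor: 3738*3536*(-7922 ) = -2^6*3^1 * 7^1*13^1*17^2*89^1* 233^1 = - 104709573696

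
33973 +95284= 129257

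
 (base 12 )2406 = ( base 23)7ED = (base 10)4038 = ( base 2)111111000110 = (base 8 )7706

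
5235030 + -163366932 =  - 158131902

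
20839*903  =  18817617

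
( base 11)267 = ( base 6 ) 1243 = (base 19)gb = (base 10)315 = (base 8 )473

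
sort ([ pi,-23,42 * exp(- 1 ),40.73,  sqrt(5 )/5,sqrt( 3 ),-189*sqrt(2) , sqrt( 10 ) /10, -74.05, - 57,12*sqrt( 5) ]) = [-189*sqrt( 2),-74.05,-57, - 23,sqrt( 10 )/10,sqrt( 5 )/5, sqrt( 3 ), pi,42 * exp( - 1 ), 12*sqrt( 5 ), 40.73 ]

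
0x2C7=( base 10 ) 711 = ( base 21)1CI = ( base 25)13b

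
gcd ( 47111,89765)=1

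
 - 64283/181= - 356 + 153/181  =  - 355.15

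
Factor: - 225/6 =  - 2^( - 1) * 3^1*5^2=- 75/2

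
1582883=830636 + 752247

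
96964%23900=1364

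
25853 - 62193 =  - 36340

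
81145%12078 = 8677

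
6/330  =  1/55 = 0.02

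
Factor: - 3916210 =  -2^1*5^1*23^1*17027^1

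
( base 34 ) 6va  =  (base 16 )1F40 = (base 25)ck0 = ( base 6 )101012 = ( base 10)8000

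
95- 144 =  - 49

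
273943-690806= - 416863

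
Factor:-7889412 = - 2^2*3^1*657451^1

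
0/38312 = 0 = 0.00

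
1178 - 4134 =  - 2956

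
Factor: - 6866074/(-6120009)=2^1*3^( - 3)*7^(-1)*32381^( - 1)*3433037^1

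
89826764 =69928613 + 19898151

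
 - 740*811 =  - 600140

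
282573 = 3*94191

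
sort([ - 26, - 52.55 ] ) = [-52.55, - 26]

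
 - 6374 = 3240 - 9614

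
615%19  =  7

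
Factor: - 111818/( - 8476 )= 343/26=2^(-1)*7^3*13^(-1 )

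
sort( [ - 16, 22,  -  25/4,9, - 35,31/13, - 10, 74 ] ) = [ - 35, - 16, - 10, - 25/4, 31/13,9, 22,74]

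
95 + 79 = 174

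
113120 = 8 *14140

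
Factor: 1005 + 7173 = 2^1*3^1*29^1*47^1 = 8178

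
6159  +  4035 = 10194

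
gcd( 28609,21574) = 469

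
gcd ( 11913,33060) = 57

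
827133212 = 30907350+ 796225862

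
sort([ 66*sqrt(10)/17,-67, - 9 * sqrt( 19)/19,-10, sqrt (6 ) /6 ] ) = [ - 67,-10, - 9*sqrt(19)/19, sqrt(6 )/6,  66 * sqrt( 10)/17] 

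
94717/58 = 94717/58 = 1633.05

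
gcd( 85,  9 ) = 1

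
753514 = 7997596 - 7244082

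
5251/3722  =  1 + 1529/3722=1.41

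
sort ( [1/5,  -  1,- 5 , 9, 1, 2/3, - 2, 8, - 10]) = [ - 10,-5,-2, - 1,1/5,2/3,1,8,9 ]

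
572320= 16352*35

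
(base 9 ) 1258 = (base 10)944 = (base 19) 2BD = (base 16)3b0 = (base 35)QY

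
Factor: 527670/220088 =585/244 = 2^(-2)  *3^2*5^1*13^1 * 61^(-1)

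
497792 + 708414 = 1206206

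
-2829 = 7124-9953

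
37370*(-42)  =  -1569540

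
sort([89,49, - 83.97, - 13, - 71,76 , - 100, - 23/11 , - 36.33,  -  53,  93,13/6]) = [ - 100, - 83.97, - 71, - 53, - 36.33, - 13, - 23/11,13/6, 49 , 76 , 89,93] 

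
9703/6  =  9703/6= 1617.17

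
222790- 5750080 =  - 5527290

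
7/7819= 1/1117= 0.00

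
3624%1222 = 1180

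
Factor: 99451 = 11^1*9041^1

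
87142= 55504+31638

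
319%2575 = 319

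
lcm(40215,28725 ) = 201075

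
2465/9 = 2465/9 = 273.89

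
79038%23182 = 9492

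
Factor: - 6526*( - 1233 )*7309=2^1*3^2*13^1*137^1*251^1 * 7309^1= 58812292422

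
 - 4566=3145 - 7711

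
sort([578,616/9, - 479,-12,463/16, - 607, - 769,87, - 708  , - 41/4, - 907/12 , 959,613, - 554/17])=[ - 769, - 708, - 607, - 479 ,-907/12, - 554/17, - 12, - 41/4,463/16,616/9,87,578,613,959]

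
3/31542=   1/10514 = 0.00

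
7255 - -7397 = 14652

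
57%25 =7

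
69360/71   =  69360/71=976.90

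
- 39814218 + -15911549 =-55725767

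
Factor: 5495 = 5^1*7^1*157^1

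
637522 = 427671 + 209851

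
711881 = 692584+19297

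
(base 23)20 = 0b101110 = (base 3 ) 1201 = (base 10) 46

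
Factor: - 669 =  - 3^1*  223^1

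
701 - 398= 303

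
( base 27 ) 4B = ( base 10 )119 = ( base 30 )3t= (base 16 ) 77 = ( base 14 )87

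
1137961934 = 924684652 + 213277282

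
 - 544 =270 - 814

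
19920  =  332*60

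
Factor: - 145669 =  - 31^1*37^1*127^1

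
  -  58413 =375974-434387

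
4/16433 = 4/16433 = 0.00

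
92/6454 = 46/3227=0.01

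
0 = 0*671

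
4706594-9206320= -4499726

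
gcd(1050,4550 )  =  350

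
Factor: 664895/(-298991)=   -  785/353 = - 5^1*157^1*353^( - 1 ) 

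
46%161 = 46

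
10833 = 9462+1371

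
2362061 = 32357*73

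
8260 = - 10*(-826)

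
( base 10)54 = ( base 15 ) 39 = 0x36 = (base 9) 60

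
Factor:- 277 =  -  277^1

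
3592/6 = 598 + 2/3 = 598.67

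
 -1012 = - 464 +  - 548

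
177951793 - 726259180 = - 548307387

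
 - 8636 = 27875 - 36511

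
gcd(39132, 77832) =36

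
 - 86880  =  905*(- 96)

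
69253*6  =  415518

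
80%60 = 20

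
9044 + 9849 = 18893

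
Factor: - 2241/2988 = -2^(- 2 ) * 3^1 = - 3/4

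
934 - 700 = 234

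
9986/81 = 123 + 23/81  =  123.28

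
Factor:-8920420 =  - 2^2 *5^1*577^1*773^1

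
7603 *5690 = 43261070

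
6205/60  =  103 +5/12 = 103.42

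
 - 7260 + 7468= 208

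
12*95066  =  1140792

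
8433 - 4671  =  3762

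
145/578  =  145/578 = 0.25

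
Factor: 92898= 2^1*3^2*13^1*397^1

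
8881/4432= 2 + 17/4432  =  2.00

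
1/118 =1/118 = 0.01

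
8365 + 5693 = 14058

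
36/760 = 9/190 = 0.05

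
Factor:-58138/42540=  - 41/30 = -2^ ( - 1) * 3^ (-1)*5^ ( - 1)*41^1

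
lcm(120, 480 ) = 480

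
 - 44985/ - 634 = 44985/634 = 70.95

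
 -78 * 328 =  - 25584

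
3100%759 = 64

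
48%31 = 17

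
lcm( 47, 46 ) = 2162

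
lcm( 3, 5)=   15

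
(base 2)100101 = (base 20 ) 1h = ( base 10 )37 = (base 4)211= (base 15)27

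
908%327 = 254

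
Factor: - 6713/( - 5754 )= 7/6 = 2^( - 1 )*3^ (- 1)*7^1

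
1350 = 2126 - 776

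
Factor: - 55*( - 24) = 1320 =2^3 * 3^1 * 5^1*11^1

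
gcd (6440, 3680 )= 920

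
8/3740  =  2/935 =0.00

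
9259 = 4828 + 4431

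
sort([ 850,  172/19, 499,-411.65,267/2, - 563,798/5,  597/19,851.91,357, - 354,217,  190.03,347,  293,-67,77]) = [ - 563 ,-411.65, - 354,-67,172/19,597/19  ,  77, 267/2,798/5, 190.03, 217, 293,347, 357, 499 , 850 , 851.91]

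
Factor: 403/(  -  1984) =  - 2^( - 6)*13^1  =  - 13/64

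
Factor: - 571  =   - 571^1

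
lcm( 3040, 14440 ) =57760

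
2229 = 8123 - 5894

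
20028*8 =160224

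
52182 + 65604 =117786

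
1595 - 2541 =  - 946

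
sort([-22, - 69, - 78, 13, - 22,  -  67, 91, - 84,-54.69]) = [  -  84, - 78,  -  69 , - 67, - 54.69,  -  22,-22,13,91] 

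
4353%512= 257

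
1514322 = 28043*54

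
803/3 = 267 + 2/3=267.67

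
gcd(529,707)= 1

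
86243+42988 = 129231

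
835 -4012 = - 3177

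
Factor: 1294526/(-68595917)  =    -  2^1* 13^( - 2 )*405893^(-1)*647263^1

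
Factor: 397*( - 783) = -310851 = - 3^3*29^1*397^1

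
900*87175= 78457500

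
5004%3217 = 1787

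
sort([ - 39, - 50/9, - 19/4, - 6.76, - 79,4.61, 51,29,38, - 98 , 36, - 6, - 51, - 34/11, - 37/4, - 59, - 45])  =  [ - 98, - 79, - 59, - 51, - 45, - 39, - 37/4, -6.76, - 6,-50/9, - 19/4, - 34/11, 4.61,29,  36, 38,51 ]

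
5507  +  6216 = 11723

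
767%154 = 151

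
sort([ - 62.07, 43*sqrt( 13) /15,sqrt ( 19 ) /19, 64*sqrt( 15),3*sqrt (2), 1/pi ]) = [ - 62.07,  sqrt( 19)/19,1/pi, 3*sqrt( 2) , 43*sqrt( 13 )/15, 64*sqrt( 15) ] 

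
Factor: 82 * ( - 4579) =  - 375478 = - 2^1*19^1*41^1*241^1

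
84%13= 6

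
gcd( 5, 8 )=1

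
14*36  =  504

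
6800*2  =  13600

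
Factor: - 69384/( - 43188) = 98/61 = 2^1 *7^2*61^(  -  1 ) 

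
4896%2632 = 2264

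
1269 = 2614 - 1345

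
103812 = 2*51906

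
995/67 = 14  +  57/67  =  14.85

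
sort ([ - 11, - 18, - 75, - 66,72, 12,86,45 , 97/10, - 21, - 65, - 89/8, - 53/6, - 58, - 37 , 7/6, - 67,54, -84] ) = [ - 84,-75, - 67, - 66, - 65, - 58, -37, - 21, - 18,-89/8, - 11, - 53/6,7/6,97/10,12, 45,54, 72,86 ]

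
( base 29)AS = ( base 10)318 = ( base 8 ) 476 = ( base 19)GE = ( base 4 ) 10332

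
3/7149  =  1/2383 = 0.00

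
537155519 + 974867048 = 1512022567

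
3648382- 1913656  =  1734726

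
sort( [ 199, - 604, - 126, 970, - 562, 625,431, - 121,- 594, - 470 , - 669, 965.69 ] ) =[ - 669, - 604, - 594, - 562 , - 470, - 126, - 121, 199, 431, 625,965.69, 970]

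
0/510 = 0 = 0.00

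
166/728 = 83/364= 0.23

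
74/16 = 4  +  5/8 = 4.62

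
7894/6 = 1315  +  2/3=   1315.67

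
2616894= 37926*69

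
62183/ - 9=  - 62183/9 = -  6909.22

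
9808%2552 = 2152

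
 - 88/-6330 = 44/3165 = 0.01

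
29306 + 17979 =47285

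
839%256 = 71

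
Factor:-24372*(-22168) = 540278496 =2^5*3^2*17^1*163^1*677^1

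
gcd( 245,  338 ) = 1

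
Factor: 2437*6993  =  3^3*7^1*37^1*2437^1 = 17041941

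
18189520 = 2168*8390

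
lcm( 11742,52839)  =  105678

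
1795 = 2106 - 311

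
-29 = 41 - 70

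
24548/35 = 701  +  13/35 = 701.37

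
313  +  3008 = 3321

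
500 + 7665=8165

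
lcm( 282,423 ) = 846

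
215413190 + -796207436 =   -  580794246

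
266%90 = 86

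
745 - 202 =543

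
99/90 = 11/10= 1.10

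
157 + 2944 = 3101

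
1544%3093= 1544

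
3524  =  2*1762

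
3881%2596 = 1285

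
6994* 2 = 13988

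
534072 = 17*31416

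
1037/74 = 14 + 1/74 =14.01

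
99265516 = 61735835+37529681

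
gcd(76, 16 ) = 4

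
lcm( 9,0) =0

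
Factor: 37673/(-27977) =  - 277^( - 1) * 373^1 =- 373/277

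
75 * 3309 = 248175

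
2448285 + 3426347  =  5874632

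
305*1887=575535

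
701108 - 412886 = 288222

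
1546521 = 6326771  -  4780250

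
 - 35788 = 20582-56370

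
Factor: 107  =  107^1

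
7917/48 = 2639/16 = 164.94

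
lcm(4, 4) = 4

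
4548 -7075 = - 2527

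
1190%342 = 164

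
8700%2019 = 624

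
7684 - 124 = 7560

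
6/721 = 6/721 = 0.01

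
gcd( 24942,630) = 6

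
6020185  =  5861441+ 158744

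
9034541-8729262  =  305279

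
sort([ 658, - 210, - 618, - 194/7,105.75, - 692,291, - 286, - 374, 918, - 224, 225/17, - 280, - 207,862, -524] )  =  [ - 692, - 618, - 524, - 374,  -  286, - 280, - 224, - 210,-207, - 194/7,  225/17,105.75, 291, 658,862, 918 ]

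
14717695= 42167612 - 27449917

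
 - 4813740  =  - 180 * 26743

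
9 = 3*3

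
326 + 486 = 812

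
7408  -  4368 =3040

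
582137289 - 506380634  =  75756655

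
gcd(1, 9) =1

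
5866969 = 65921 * 89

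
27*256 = 6912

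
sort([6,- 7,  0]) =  [ - 7, 0, 6]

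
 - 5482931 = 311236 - 5794167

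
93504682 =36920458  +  56584224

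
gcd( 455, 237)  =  1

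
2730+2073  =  4803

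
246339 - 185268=61071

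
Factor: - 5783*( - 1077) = 3^1*359^1*5783^1= 6228291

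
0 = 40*0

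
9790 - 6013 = 3777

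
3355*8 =26840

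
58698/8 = 7337  +  1/4=7337.25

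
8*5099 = 40792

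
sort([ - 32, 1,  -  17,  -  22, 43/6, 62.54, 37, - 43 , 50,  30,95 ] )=[ - 43, - 32,-22,  -  17, 1, 43/6, 30, 37, 50,62.54  ,  95]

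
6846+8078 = 14924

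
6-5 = 1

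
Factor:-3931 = -3931^1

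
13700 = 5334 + 8366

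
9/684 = 1/76 = 0.01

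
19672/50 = 393+ 11/25 = 393.44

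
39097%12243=2368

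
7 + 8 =15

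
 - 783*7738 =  - 6058854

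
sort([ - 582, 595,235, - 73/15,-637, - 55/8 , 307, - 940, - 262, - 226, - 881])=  [ - 940, - 881, - 637, - 582 , - 262, -226, - 55/8, - 73/15,235,307, 595 ] 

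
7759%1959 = 1882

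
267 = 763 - 496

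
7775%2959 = 1857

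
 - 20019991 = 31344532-51364523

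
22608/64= 353 + 1/4 =353.25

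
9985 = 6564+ 3421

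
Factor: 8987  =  11^1*19^1 * 43^1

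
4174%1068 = 970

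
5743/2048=2  +  1647/2048 = 2.80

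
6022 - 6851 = -829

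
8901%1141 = 914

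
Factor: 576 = 2^6 * 3^2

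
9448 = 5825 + 3623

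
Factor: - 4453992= - 2^3*3^2*61861^1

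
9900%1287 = 891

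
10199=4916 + 5283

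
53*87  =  4611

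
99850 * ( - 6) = -599100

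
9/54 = 1/6 = 0.17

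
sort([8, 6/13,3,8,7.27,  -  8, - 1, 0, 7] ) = [ - 8,-1, 0, 6/13, 3,7, 7.27,8, 8 ] 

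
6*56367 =338202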